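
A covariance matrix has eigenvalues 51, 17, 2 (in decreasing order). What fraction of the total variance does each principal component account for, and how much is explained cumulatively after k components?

Step 1 — total variance = trace(Sigma) = Σ λ_i = 51 + 17 + 2 = 70.

Step 2 — fraction explained by component i = λ_i / Σ λ:
  PC1: 51/70 = 0.7286
  PC2: 17/70 = 0.2429
  PC3: 2/70 = 0.0286

Step 3 — cumulative fraction after k components = (λ_1 + ... + λ_k) / Σ λ:
  k = 1: 51/70 = 0.7286
  k = 2: (51 + 17)/70 = 68/70 = 0.9714
  k = 3: (51 + 17 + 2)/70 = 70/70 = 1

Summary (fraction, with percent):

explained: PC1 0.7286 (72.86%), PC2 0.2429 (24.29%), PC3 0.0286 (2.86%);  cumulative: 0.7286, 0.9714, 1


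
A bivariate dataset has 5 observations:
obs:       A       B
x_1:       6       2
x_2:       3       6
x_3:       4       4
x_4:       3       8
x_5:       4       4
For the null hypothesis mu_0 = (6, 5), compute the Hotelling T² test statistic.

Step 1 — sample mean vector:
  mean(A) = (6 + 3 + 4 + 3 + 4) / 5 = 20/5 = 4
  mean(B) = (2 + 6 + 4 + 8 + 4) / 5 = 24/5 = 4.8
  x̄ = (4, 4.8),  deviation x̄ - mu_0 = (4, 4.8) - (6, 5) = (-2, -0.2).

Step 2 — sample covariance matrix, S[i,j] = (1/(n-1)) · Σ_k (x_{k,i} - mean_i) · (x_{k,j} - mean_j), divisor n-1 = 4:
  S[A,A] = ((2)·(2) + (-1)·(-1) + (0)·(0) + (-1)·(-1) + (0)·(0)) / 4 = 6/4 = 1.5
  S[A,B] = ((2)·(-2.8) + (-1)·(1.2) + (0)·(-0.8) + (-1)·(3.2) + (0)·(-0.8)) / 4 = -10/4 = -2.5
  S[B,B] = ((-2.8)·(-2.8) + (1.2)·(1.2) + (-0.8)·(-0.8) + (3.2)·(3.2) + (-0.8)·(-0.8)) / 4 = 20.8/4 = 5.2
  S = [[1.5, -2.5],
 [-2.5, 5.2]].

Step 3 — invert S. det(S) = 1.5·5.2 - (-2.5)² = 1.55.
  S^{-1} = (1/det) · [[d, -b], [-b, a]] = [[3.3548, 1.6129],
 [1.6129, 0.9677]].

Step 4 — quadratic form (x̄ - mu_0)^T · S^{-1} · (x̄ - mu_0):
  S^{-1} · (x̄ - mu_0) = (-7.0323, -3.4194),
  (x̄ - mu_0)^T · [...] = (-2)·(-7.0323) + (-0.2)·(-3.4194) = 14.7484.

Step 5 — scale by n: T² = 5 · 14.7484 = 73.7419.

T² ≈ 73.7419


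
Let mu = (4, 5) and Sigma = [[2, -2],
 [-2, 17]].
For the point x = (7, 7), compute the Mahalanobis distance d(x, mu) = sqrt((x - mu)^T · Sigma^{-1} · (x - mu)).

Step 1 — centre the observation: (x - mu) = (3, 2).

Step 2 — invert Sigma. det(Sigma) = 2·17 - (-2)² = 30.
  Sigma^{-1} = (1/det) · [[d, -b], [-b, a]] = [[0.5667, 0.0667],
 [0.0667, 0.0667]].

Step 3 — form the quadratic (x - mu)^T · Sigma^{-1} · (x - mu):
  Sigma^{-1} · (x - mu) = (1.8333, 0.3333).
  (x - mu)^T · [Sigma^{-1} · (x - mu)] = (3)·(1.8333) + (2)·(0.3333) = 6.1667.

Step 4 — take square root: d = √(6.1667) ≈ 2.4833.

d(x, mu) = √(6.1667) ≈ 2.4833


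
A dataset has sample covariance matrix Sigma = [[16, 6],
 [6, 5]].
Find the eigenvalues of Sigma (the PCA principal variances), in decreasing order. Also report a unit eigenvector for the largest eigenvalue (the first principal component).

Step 1 — characteristic polynomial of 2×2 Sigma:
  det(Sigma - λI) = λ² - trace · λ + det = 0.
  trace = 16 + 5 = 21, det = 16·5 - (6)² = 44.
Step 2 — discriminant:
  Δ = trace² - 4·det = 441 - 176 = 265.
Step 3 — eigenvalues:
  λ = (trace ± √Δ)/2 = (21 ± 16.2788)/2,
  λ_1 = 18.6394,  λ_2 = 2.3606.

Step 4 — unit eigenvector for λ_1: solve (Sigma - λ_1 I)v = 0. First row:
  (16 - 18.6394)·v_x + (6)·v_y = 0, i.e. (-2.6394)·v_x + (6)·v_y = 0,
  so v ∝ (b, λ_1 - a) = (6, 2.6394) = u.
  ||u|| = √((6)² + (2.6394)²) = √(42.9665) ≈ 6.5549,
  v_1 = u/||u|| ≈ (0.9153, 0.4027) (||v_1|| = 1).

λ_1 = 18.6394,  λ_2 = 2.3606;  v_1 ≈ (0.9153, 0.4027)


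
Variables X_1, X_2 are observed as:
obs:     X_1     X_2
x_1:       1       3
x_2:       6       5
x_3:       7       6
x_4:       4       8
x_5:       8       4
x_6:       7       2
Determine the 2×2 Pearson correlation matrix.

Step 1 — column means:
  mean(X_1) = (1 + 6 + 7 + 4 + 8 + 7) / 6 = 33/6 = 5.5
  mean(X_2) = (3 + 5 + 6 + 8 + 4 + 2) / 6 = 28/6 = 4.6667

Step 2 — sample variances and covariances s[i,j] = (1/(n-1)) · Σ_k (x_{k,i} - mean_i) · (x_{k,j} - mean_j), with n-1 = 5:
  s[X_1,X_1] = ((-4.5)·(-4.5) + (0.5)·(0.5) + (1.5)·(1.5) + (-1.5)·(-1.5) + (2.5)·(2.5) + (1.5)·(1.5)) / 5 = 33.5/5 = 6.7
  s[X_1,X_2] = ((-4.5)·(-1.6667) + (0.5)·(0.3333) + (1.5)·(1.3333) + (-1.5)·(3.3333) + (2.5)·(-0.6667) + (1.5)·(-2.6667)) / 5 = -1/5 = -0.2
  s[X_2,X_2] = ((-1.6667)·(-1.6667) + (0.3333)·(0.3333) + (1.3333)·(1.3333) + (3.3333)·(3.3333) + (-0.6667)·(-0.6667) + (-2.6667)·(-2.6667)) / 5 = 23.3333/5 = 4.6667
  Sample standard deviations s_i = √(s[i,i]):
  s(X_1) = √(6.7) = 2.5884
  s(X_2) = √(4.6667) = 2.1602

Step 3 — r_{ij} = s_{ij} / (s_i · s_j):
  r[X_1,X_1] = 1 (diagonal).
  r[X_1,X_2] = -0.2 / (2.5884 · 2.1602) = -0.2 / 5.5917 = -0.0358
  r[X_2,X_2] = 1 (diagonal).

R is symmetric with unit diagonal. Assembling:

R = [[1, -0.0358],
 [-0.0358, 1]]


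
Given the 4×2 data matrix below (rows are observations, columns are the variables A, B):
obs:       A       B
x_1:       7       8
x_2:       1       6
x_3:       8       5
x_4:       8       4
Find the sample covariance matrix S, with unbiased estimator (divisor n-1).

Step 1 — column means:
  mean(A) = (7 + 1 + 8 + 8) / 4 = 24/4 = 6
  mean(B) = (8 + 6 + 5 + 4) / 4 = 23/4 = 5.75

Step 2 — sample covariance S[i,j] = (1/(n-1)) · Σ_k (x_{k,i} - mean_i) · (x_{k,j} - mean_j), with n-1 = 3.
  S[A,A] = ((1)·(1) + (-5)·(-5) + (2)·(2) + (2)·(2)) / 3 = 34/3 = 11.3333
  S[A,B] = ((1)·(2.25) + (-5)·(0.25) + (2)·(-0.75) + (2)·(-1.75)) / 3 = -4/3 = -1.3333
  S[B,B] = ((2.25)·(2.25) + (0.25)·(0.25) + (-0.75)·(-0.75) + (-1.75)·(-1.75)) / 3 = 8.75/3 = 2.9167

S is symmetric (S[j,i] = S[i,j]). Assembling:

S = [[11.3333, -1.3333],
 [-1.3333, 2.9167]]


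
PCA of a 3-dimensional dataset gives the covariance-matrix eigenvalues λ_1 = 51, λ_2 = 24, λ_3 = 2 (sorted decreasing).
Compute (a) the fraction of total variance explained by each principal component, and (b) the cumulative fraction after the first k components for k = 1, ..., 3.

Step 1 — total variance = trace(Sigma) = Σ λ_i = 51 + 24 + 2 = 77.

Step 2 — fraction explained by component i = λ_i / Σ λ:
  PC1: 51/77 = 0.6623
  PC2: 24/77 = 0.3117
  PC3: 2/77 = 0.026

Step 3 — cumulative fraction after k components = (λ_1 + ... + λ_k) / Σ λ:
  k = 1: 51/77 = 0.6623
  k = 2: (51 + 24)/77 = 75/77 = 0.974
  k = 3: (51 + 24 + 2)/77 = 77/77 = 1

Summary (fraction, with percent):

explained: PC1 0.6623 (66.23%), PC2 0.3117 (31.17%), PC3 0.026 (2.6%);  cumulative: 0.6623, 0.974, 1


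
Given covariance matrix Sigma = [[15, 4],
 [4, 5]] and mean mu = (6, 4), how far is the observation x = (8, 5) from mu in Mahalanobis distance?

Step 1 — centre the observation: (x - mu) = (2, 1).

Step 2 — invert Sigma. det(Sigma) = 15·5 - (4)² = 59.
  Sigma^{-1} = (1/det) · [[d, -b], [-b, a]] = [[0.0847, -0.0678],
 [-0.0678, 0.2542]].

Step 3 — form the quadratic (x - mu)^T · Sigma^{-1} · (x - mu):
  Sigma^{-1} · (x - mu) = (0.1017, 0.1186).
  (x - mu)^T · [Sigma^{-1} · (x - mu)] = (2)·(0.1017) + (1)·(0.1186) = 0.322.

Step 4 — take square root: d = √(0.322) ≈ 0.5675.

d(x, mu) = √(0.322) ≈ 0.5675


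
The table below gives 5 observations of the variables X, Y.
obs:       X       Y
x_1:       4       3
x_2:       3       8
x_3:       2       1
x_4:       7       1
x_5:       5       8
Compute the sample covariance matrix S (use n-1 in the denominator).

Step 1 — column means:
  mean(X) = (4 + 3 + 2 + 7 + 5) / 5 = 21/5 = 4.2
  mean(Y) = (3 + 8 + 1 + 1 + 8) / 5 = 21/5 = 4.2

Step 2 — sample covariance S[i,j] = (1/(n-1)) · Σ_k (x_{k,i} - mean_i) · (x_{k,j} - mean_j), with n-1 = 4.
  S[X,X] = ((-0.2)·(-0.2) + (-1.2)·(-1.2) + (-2.2)·(-2.2) + (2.8)·(2.8) + (0.8)·(0.8)) / 4 = 14.8/4 = 3.7
  S[X,Y] = ((-0.2)·(-1.2) + (-1.2)·(3.8) + (-2.2)·(-3.2) + (2.8)·(-3.2) + (0.8)·(3.8)) / 4 = -3.2/4 = -0.8
  S[Y,Y] = ((-1.2)·(-1.2) + (3.8)·(3.8) + (-3.2)·(-3.2) + (-3.2)·(-3.2) + (3.8)·(3.8)) / 4 = 50.8/4 = 12.7

S is symmetric (S[j,i] = S[i,j]). Assembling:

S = [[3.7, -0.8],
 [-0.8, 12.7]]


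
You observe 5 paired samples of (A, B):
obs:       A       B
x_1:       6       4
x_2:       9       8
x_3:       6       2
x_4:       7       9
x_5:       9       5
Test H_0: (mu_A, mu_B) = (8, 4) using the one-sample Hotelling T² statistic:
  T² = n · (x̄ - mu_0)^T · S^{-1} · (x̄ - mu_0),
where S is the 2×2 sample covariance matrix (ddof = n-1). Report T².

Step 1 — sample mean vector:
  mean(A) = (6 + 9 + 6 + 7 + 9) / 5 = 37/5 = 7.4
  mean(B) = (4 + 8 + 2 + 9 + 5) / 5 = 28/5 = 5.6
  x̄ = (7.4, 5.6),  deviation x̄ - mu_0 = (7.4, 5.6) - (8, 4) = (-0.6, 1.6).

Step 2 — sample covariance matrix, S[i,j] = (1/(n-1)) · Σ_k (x_{k,i} - mean_i) · (x_{k,j} - mean_j), divisor n-1 = 4:
  S[A,A] = ((-1.4)·(-1.4) + (1.6)·(1.6) + (-1.4)·(-1.4) + (-0.4)·(-0.4) + (1.6)·(1.6)) / 4 = 9.2/4 = 2.3
  S[A,B] = ((-1.4)·(-1.6) + (1.6)·(2.4) + (-1.4)·(-3.6) + (-0.4)·(3.4) + (1.6)·(-0.6)) / 4 = 8.8/4 = 2.2
  S[B,B] = ((-1.6)·(-1.6) + (2.4)·(2.4) + (-3.6)·(-3.6) + (3.4)·(3.4) + (-0.6)·(-0.6)) / 4 = 33.2/4 = 8.3
  S = [[2.3, 2.2],
 [2.2, 8.3]].

Step 3 — invert S. det(S) = 2.3·8.3 - (2.2)² = 14.25.
  S^{-1} = (1/det) · [[d, -b], [-b, a]] = [[0.5825, -0.1544],
 [-0.1544, 0.1614]].

Step 4 — quadratic form (x̄ - mu_0)^T · S^{-1} · (x̄ - mu_0):
  S^{-1} · (x̄ - mu_0) = (-0.5965, 0.3509),
  (x̄ - mu_0)^T · [...] = (-0.6)·(-0.5965) + (1.6)·(0.3509) = 0.9193.

Step 5 — scale by n: T² = 5 · 0.9193 = 4.5965.

T² ≈ 4.5965


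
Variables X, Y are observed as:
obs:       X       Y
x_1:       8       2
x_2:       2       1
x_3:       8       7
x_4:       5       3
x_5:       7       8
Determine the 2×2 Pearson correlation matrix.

Step 1 — column means:
  mean(X) = (8 + 2 + 8 + 5 + 7) / 5 = 30/5 = 6
  mean(Y) = (2 + 1 + 7 + 3 + 8) / 5 = 21/5 = 4.2

Step 2 — sample variances and covariances s[i,j] = (1/(n-1)) · Σ_k (x_{k,i} - mean_i) · (x_{k,j} - mean_j), with n-1 = 4:
  s[X,X] = ((2)·(2) + (-4)·(-4) + (2)·(2) + (-1)·(-1) + (1)·(1)) / 4 = 26/4 = 6.5
  s[X,Y] = ((2)·(-2.2) + (-4)·(-3.2) + (2)·(2.8) + (-1)·(-1.2) + (1)·(3.8)) / 4 = 19/4 = 4.75
  s[Y,Y] = ((-2.2)·(-2.2) + (-3.2)·(-3.2) + (2.8)·(2.8) + (-1.2)·(-1.2) + (3.8)·(3.8)) / 4 = 38.8/4 = 9.7
  Sample standard deviations s_i = √(s[i,i]):
  s(X) = √(6.5) = 2.5495
  s(Y) = √(9.7) = 3.1145

Step 3 — r_{ij} = s_{ij} / (s_i · s_j):
  r[X,X] = 1 (diagonal).
  r[X,Y] = 4.75 / (2.5495 · 3.1145) = 4.75 / 7.9404 = 0.5982
  r[Y,Y] = 1 (diagonal).

R is symmetric with unit diagonal. Assembling:

R = [[1, 0.5982],
 [0.5982, 1]]


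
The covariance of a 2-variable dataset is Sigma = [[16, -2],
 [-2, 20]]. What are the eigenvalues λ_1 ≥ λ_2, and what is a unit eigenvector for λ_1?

Step 1 — characteristic polynomial of 2×2 Sigma:
  det(Sigma - λI) = λ² - trace · λ + det = 0.
  trace = 16 + 20 = 36, det = 16·20 - (-2)² = 316.
Step 2 — discriminant:
  Δ = trace² - 4·det = 1296 - 1264 = 32.
Step 3 — eigenvalues:
  λ = (trace ± √Δ)/2 = (36 ± 5.6569)/2,
  λ_1 = 20.8284,  λ_2 = 15.1716.

Step 4 — unit eigenvector for λ_1: solve (Sigma - λ_1 I)v = 0. First row:
  (16 - 20.8284)·v_x + (-2)·v_y = 0, i.e. (-4.8284)·v_x + (-2)·v_y = 0,
  so v ∝ (b, λ_1 - a) = (-2, 4.8284); multiply by -1 so the first entry is positive: u = (2, -4.8284).
  ||u|| = √((2)² + (-4.8284)²) = √(27.3137) ≈ 5.2263,
  v_1 = u/||u|| ≈ (0.3827, -0.9239) (||v_1|| = 1).

λ_1 = 20.8284,  λ_2 = 15.1716;  v_1 ≈ (0.3827, -0.9239)


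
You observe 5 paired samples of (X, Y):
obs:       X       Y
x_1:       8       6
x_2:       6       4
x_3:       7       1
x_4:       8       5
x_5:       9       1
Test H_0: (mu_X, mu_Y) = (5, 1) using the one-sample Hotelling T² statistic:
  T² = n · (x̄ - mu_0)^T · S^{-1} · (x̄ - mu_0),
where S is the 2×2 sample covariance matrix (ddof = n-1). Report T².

Step 1 — sample mean vector:
  mean(X) = (8 + 6 + 7 + 8 + 9) / 5 = 38/5 = 7.6
  mean(Y) = (6 + 4 + 1 + 5 + 1) / 5 = 17/5 = 3.4
  x̄ = (7.6, 3.4),  deviation x̄ - mu_0 = (7.6, 3.4) - (5, 1) = (2.6, 2.4).

Step 2 — sample covariance matrix, S[i,j] = (1/(n-1)) · Σ_k (x_{k,i} - mean_i) · (x_{k,j} - mean_j), divisor n-1 = 4:
  S[X,X] = ((0.4)·(0.4) + (-1.6)·(-1.6) + (-0.6)·(-0.6) + (0.4)·(0.4) + (1.4)·(1.4)) / 4 = 5.2/4 = 1.3
  S[X,Y] = ((0.4)·(2.6) + (-1.6)·(0.6) + (-0.6)·(-2.4) + (0.4)·(1.6) + (1.4)·(-2.4)) / 4 = -1.2/4 = -0.3
  S[Y,Y] = ((2.6)·(2.6) + (0.6)·(0.6) + (-2.4)·(-2.4) + (1.6)·(1.6) + (-2.4)·(-2.4)) / 4 = 21.2/4 = 5.3
  S = [[1.3, -0.3],
 [-0.3, 5.3]].

Step 3 — invert S. det(S) = 1.3·5.3 - (-0.3)² = 6.8.
  S^{-1} = (1/det) · [[d, -b], [-b, a]] = [[0.7794, 0.0441],
 [0.0441, 0.1912]].

Step 4 — quadratic form (x̄ - mu_0)^T · S^{-1} · (x̄ - mu_0):
  S^{-1} · (x̄ - mu_0) = (2.1324, 0.5735),
  (x̄ - mu_0)^T · [...] = (2.6)·(2.1324) + (2.4)·(0.5735) = 6.9206.

Step 5 — scale by n: T² = 5 · 6.9206 = 34.6029.

T² ≈ 34.6029


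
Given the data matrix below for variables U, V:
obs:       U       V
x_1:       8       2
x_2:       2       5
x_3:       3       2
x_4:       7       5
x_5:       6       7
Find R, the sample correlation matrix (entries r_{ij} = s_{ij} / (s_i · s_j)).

Step 1 — column means:
  mean(U) = (8 + 2 + 3 + 7 + 6) / 5 = 26/5 = 5.2
  mean(V) = (2 + 5 + 2 + 5 + 7) / 5 = 21/5 = 4.2

Step 2 — sample variances and covariances s[i,j] = (1/(n-1)) · Σ_k (x_{k,i} - mean_i) · (x_{k,j} - mean_j), with n-1 = 4:
  s[U,U] = ((2.8)·(2.8) + (-3.2)·(-3.2) + (-2.2)·(-2.2) + (1.8)·(1.8) + (0.8)·(0.8)) / 4 = 26.8/4 = 6.7
  s[U,V] = ((2.8)·(-2.2) + (-3.2)·(0.8) + (-2.2)·(-2.2) + (1.8)·(0.8) + (0.8)·(2.8)) / 4 = -0.2/4 = -0.05
  s[V,V] = ((-2.2)·(-2.2) + (0.8)·(0.8) + (-2.2)·(-2.2) + (0.8)·(0.8) + (2.8)·(2.8)) / 4 = 18.8/4 = 4.7
  Sample standard deviations s_i = √(s[i,i]):
  s(U) = √(6.7) = 2.5884
  s(V) = √(4.7) = 2.1679

Step 3 — r_{ij} = s_{ij} / (s_i · s_j):
  r[U,U] = 1 (diagonal).
  r[U,V] = -0.05 / (2.5884 · 2.1679) = -0.05 / 5.6116 = -0.0089
  r[V,V] = 1 (diagonal).

R is symmetric with unit diagonal. Assembling:

R = [[1, -0.0089],
 [-0.0089, 1]]


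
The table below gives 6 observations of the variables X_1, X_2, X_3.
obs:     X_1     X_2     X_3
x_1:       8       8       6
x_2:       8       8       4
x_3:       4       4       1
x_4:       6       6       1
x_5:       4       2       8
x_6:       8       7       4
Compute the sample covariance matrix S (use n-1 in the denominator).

Step 1 — column means:
  mean(X_1) = (8 + 8 + 4 + 6 + 4 + 8) / 6 = 38/6 = 6.3333
  mean(X_2) = (8 + 8 + 4 + 6 + 2 + 7) / 6 = 35/6 = 5.8333
  mean(X_3) = (6 + 4 + 1 + 1 + 8 + 4) / 6 = 24/6 = 4

Step 2 — sample covariance S[i,j] = (1/(n-1)) · Σ_k (x_{k,i} - mean_i) · (x_{k,j} - mean_j), with n-1 = 5.
  S[X_1,X_1] = ((1.6667)·(1.6667) + (1.6667)·(1.6667) + (-2.3333)·(-2.3333) + (-0.3333)·(-0.3333) + (-2.3333)·(-2.3333) + (1.6667)·(1.6667)) / 5 = 19.3333/5 = 3.8667
  S[X_1,X_2] = ((1.6667)·(2.1667) + (1.6667)·(2.1667) + (-2.3333)·(-1.8333) + (-0.3333)·(0.1667) + (-2.3333)·(-3.8333) + (1.6667)·(1.1667)) / 5 = 22.3333/5 = 4.4667
  S[X_1,X_3] = ((1.6667)·(2) + (1.6667)·(0) + (-2.3333)·(-3) + (-0.3333)·(-3) + (-2.3333)·(4) + (1.6667)·(0)) / 5 = 2/5 = 0.4
  S[X_2,X_2] = ((2.1667)·(2.1667) + (2.1667)·(2.1667) + (-1.8333)·(-1.8333) + (0.1667)·(0.1667) + (-3.8333)·(-3.8333) + (1.1667)·(1.1667)) / 5 = 28.8333/5 = 5.7667
  S[X_2,X_3] = ((2.1667)·(2) + (2.1667)·(0) + (-1.8333)·(-3) + (0.1667)·(-3) + (-3.8333)·(4) + (1.1667)·(0)) / 5 = -6/5 = -1.2
  S[X_3,X_3] = ((2)·(2) + (0)·(0) + (-3)·(-3) + (-3)·(-3) + (4)·(4) + (0)·(0)) / 5 = 38/5 = 7.6

S is symmetric (S[j,i] = S[i,j]). Assembling:

S = [[3.8667, 4.4667, 0.4],
 [4.4667, 5.7667, -1.2],
 [0.4, -1.2, 7.6]]


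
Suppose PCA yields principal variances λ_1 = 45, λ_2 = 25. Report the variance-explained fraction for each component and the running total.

Step 1 — total variance = trace(Sigma) = Σ λ_i = 45 + 25 = 70.

Step 2 — fraction explained by component i = λ_i / Σ λ:
  PC1: 45/70 = 0.6429
  PC2: 25/70 = 0.3571

Step 3 — cumulative fraction after k components = (λ_1 + ... + λ_k) / Σ λ:
  k = 1: 45/70 = 0.6429
  k = 2: (45 + 25)/70 = 70/70 = 1

Summary (fraction, with percent):

explained: PC1 0.6429 (64.29%), PC2 0.3571 (35.71%);  cumulative: 0.6429, 1


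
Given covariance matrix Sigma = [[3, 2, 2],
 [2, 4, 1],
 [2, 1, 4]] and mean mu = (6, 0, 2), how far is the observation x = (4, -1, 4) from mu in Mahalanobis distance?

Step 1 — centre the observation: (x - mu) = (-2, -1, 2).

Step 2 — invert Sigma (cofactor / det for 3×3, or solve directly):
  Sigma^{-1} = [[0.7143, -0.2857, -0.2857],
 [-0.2857, 0.381, 0.0476],
 [-0.2857, 0.0476, 0.381]].

Step 3 — form the quadratic (x - mu)^T · Sigma^{-1} · (x - mu):
  Sigma^{-1} · (x - mu) = (-1.7143, 0.2857, 1.2857).
  (x - mu)^T · [Sigma^{-1} · (x - mu)] = (-2)·(-1.7143) + (-1)·(0.2857) + (2)·(1.2857) = 5.7143.

Step 4 — take square root: d = √(5.7143) ≈ 2.3905.

d(x, mu) = √(5.7143) ≈ 2.3905


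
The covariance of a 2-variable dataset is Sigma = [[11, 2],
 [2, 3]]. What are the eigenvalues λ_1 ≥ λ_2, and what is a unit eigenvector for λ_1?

Step 1 — characteristic polynomial of 2×2 Sigma:
  det(Sigma - λI) = λ² - trace · λ + det = 0.
  trace = 11 + 3 = 14, det = 11·3 - (2)² = 29.
Step 2 — discriminant:
  Δ = trace² - 4·det = 196 - 116 = 80.
Step 3 — eigenvalues:
  λ = (trace ± √Δ)/2 = (14 ± 8.9443)/2,
  λ_1 = 11.4721,  λ_2 = 2.5279.

Step 4 — unit eigenvector for λ_1: solve (Sigma - λ_1 I)v = 0. First row:
  (11 - 11.4721)·v_x + (2)·v_y = 0, i.e. (-0.4721)·v_x + (2)·v_y = 0,
  so v ∝ (b, λ_1 - a) = (2, 0.4721) = u.
  ||u|| = √((2)² + (0.4721)²) = √(4.2229) ≈ 2.055,
  v_1 = u/||u|| ≈ (0.9732, 0.2298) (||v_1|| = 1).

λ_1 = 11.4721,  λ_2 = 2.5279;  v_1 ≈ (0.9732, 0.2298)


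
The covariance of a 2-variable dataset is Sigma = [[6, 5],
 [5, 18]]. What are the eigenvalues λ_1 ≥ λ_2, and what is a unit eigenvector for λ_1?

Step 1 — characteristic polynomial of 2×2 Sigma:
  det(Sigma - λI) = λ² - trace · λ + det = 0.
  trace = 6 + 18 = 24, det = 6·18 - (5)² = 83.
Step 2 — discriminant:
  Δ = trace² - 4·det = 576 - 332 = 244.
Step 3 — eigenvalues:
  λ = (trace ± √Δ)/2 = (24 ± 15.6205)/2,
  λ_1 = 19.8102,  λ_2 = 4.1898.

Step 4 — unit eigenvector for λ_1: solve (Sigma - λ_1 I)v = 0. First row:
  (6 - 19.8102)·v_x + (5)·v_y = 0, i.e. (-13.8102)·v_x + (5)·v_y = 0,
  so v ∝ (b, λ_1 - a) = (5, 13.8102) = u.
  ||u|| = √((5)² + (13.8102)²) = √(215.723) ≈ 14.6875,
  v_1 = u/||u|| ≈ (0.3404, 0.9403) (||v_1|| = 1).

λ_1 = 19.8102,  λ_2 = 4.1898;  v_1 ≈ (0.3404, 0.9403)


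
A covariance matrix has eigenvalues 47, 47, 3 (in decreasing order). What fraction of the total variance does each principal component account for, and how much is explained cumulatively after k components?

Step 1 — total variance = trace(Sigma) = Σ λ_i = 47 + 47 + 3 = 97.

Step 2 — fraction explained by component i = λ_i / Σ λ:
  PC1: 47/97 = 0.4845
  PC2: 47/97 = 0.4845
  PC3: 3/97 = 0.0309

Step 3 — cumulative fraction after k components = (λ_1 + ... + λ_k) / Σ λ:
  k = 1: 47/97 = 0.4845
  k = 2: (47 + 47)/97 = 94/97 = 0.9691
  k = 3: (47 + 47 + 3)/97 = 97/97 = 1

Summary (fraction, with percent):

explained: PC1 0.4845 (48.45%), PC2 0.4845 (48.45%), PC3 0.0309 (3.09%);  cumulative: 0.4845, 0.9691, 1


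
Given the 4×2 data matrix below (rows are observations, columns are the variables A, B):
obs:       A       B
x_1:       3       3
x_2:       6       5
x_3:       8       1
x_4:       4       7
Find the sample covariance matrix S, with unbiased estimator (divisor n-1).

Step 1 — column means:
  mean(A) = (3 + 6 + 8 + 4) / 4 = 21/4 = 5.25
  mean(B) = (3 + 5 + 1 + 7) / 4 = 16/4 = 4

Step 2 — sample covariance S[i,j] = (1/(n-1)) · Σ_k (x_{k,i} - mean_i) · (x_{k,j} - mean_j), with n-1 = 3.
  S[A,A] = ((-2.25)·(-2.25) + (0.75)·(0.75) + (2.75)·(2.75) + (-1.25)·(-1.25)) / 3 = 14.75/3 = 4.9167
  S[A,B] = ((-2.25)·(-1) + (0.75)·(1) + (2.75)·(-3) + (-1.25)·(3)) / 3 = -9/3 = -3
  S[B,B] = ((-1)·(-1) + (1)·(1) + (-3)·(-3) + (3)·(3)) / 3 = 20/3 = 6.6667

S is symmetric (S[j,i] = S[i,j]). Assembling:

S = [[4.9167, -3],
 [-3, 6.6667]]


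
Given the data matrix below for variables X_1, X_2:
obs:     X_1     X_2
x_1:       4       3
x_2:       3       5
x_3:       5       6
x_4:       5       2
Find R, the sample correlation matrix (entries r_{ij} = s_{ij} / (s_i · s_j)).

Step 1 — column means:
  mean(X_1) = (4 + 3 + 5 + 5) / 4 = 17/4 = 4.25
  mean(X_2) = (3 + 5 + 6 + 2) / 4 = 16/4 = 4

Step 2 — sample variances and covariances s[i,j] = (1/(n-1)) · Σ_k (x_{k,i} - mean_i) · (x_{k,j} - mean_j), with n-1 = 3:
  s[X_1,X_1] = ((-0.25)·(-0.25) + (-1.25)·(-1.25) + (0.75)·(0.75) + (0.75)·(0.75)) / 3 = 2.75/3 = 0.9167
  s[X_1,X_2] = ((-0.25)·(-1) + (-1.25)·(1) + (0.75)·(2) + (0.75)·(-2)) / 3 = -1/3 = -0.3333
  s[X_2,X_2] = ((-1)·(-1) + (1)·(1) + (2)·(2) + (-2)·(-2)) / 3 = 10/3 = 3.3333
  Sample standard deviations s_i = √(s[i,i]):
  s(X_1) = √(0.9167) = 0.9574
  s(X_2) = √(3.3333) = 1.8257

Step 3 — r_{ij} = s_{ij} / (s_i · s_j):
  r[X_1,X_1] = 1 (diagonal).
  r[X_1,X_2] = -0.3333 / (0.9574 · 1.8257) = -0.3333 / 1.748 = -0.1907
  r[X_2,X_2] = 1 (diagonal).

R is symmetric with unit diagonal. Assembling:

R = [[1, -0.1907],
 [-0.1907, 1]]


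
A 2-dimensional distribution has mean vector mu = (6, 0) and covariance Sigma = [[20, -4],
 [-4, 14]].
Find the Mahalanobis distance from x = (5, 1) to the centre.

Step 1 — centre the observation: (x - mu) = (-1, 1).

Step 2 — invert Sigma. det(Sigma) = 20·14 - (-4)² = 264.
  Sigma^{-1} = (1/det) · [[d, -b], [-b, a]] = [[0.053, 0.0152],
 [0.0152, 0.0758]].

Step 3 — form the quadratic (x - mu)^T · Sigma^{-1} · (x - mu):
  Sigma^{-1} · (x - mu) = (-0.0379, 0.0606).
  (x - mu)^T · [Sigma^{-1} · (x - mu)] = (-1)·(-0.0379) + (1)·(0.0606) = 0.0985.

Step 4 — take square root: d = √(0.0985) ≈ 0.3138.

d(x, mu) = √(0.0985) ≈ 0.3138


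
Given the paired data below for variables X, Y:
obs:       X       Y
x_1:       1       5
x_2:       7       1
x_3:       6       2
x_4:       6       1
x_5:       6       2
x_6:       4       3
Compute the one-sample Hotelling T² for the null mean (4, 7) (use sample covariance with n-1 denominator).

Step 1 — sample mean vector:
  mean(X) = (1 + 7 + 6 + 6 + 6 + 4) / 6 = 30/6 = 5
  mean(Y) = (5 + 1 + 2 + 1 + 2 + 3) / 6 = 14/6 = 2.3333
  x̄ = (5, 2.3333),  deviation x̄ - mu_0 = (5, 2.3333) - (4, 7) = (1, -4.6667).

Step 2 — sample covariance matrix, S[i,j] = (1/(n-1)) · Σ_k (x_{k,i} - mean_i) · (x_{k,j} - mean_j), divisor n-1 = 5:
  S[X,X] = ((-4)·(-4) + (2)·(2) + (1)·(1) + (1)·(1) + (1)·(1) + (-1)·(-1)) / 5 = 24/5 = 4.8
  S[X,Y] = ((-4)·(2.6667) + (2)·(-1.3333) + (1)·(-0.3333) + (1)·(-1.3333) + (1)·(-0.3333) + (-1)·(0.6667)) / 5 = -16/5 = -3.2
  S[Y,Y] = ((2.6667)·(2.6667) + (-1.3333)·(-1.3333) + (-0.3333)·(-0.3333) + (-1.3333)·(-1.3333) + (-0.3333)·(-0.3333) + (0.6667)·(0.6667)) / 5 = 11.3333/5 = 2.2667
  S = [[4.8, -3.2],
 [-3.2, 2.2667]].

Step 3 — invert S. det(S) = 4.8·2.2667 - (-3.2)² = 0.64.
  S^{-1} = (1/det) · [[d, -b], [-b, a]] = [[3.5417, 5],
 [5, 7.5]].

Step 4 — quadratic form (x̄ - mu_0)^T · S^{-1} · (x̄ - mu_0):
  S^{-1} · (x̄ - mu_0) = (-19.7917, -30),
  (x̄ - mu_0)^T · [...] = (1)·(-19.7917) + (-4.6667)·(-30) = 120.2083.

Step 5 — scale by n: T² = 6 · 120.2083 = 721.25.

T² ≈ 721.25


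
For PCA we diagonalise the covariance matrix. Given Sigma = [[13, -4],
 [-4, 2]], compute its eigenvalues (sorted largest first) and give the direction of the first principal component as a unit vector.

Step 1 — characteristic polynomial of 2×2 Sigma:
  det(Sigma - λI) = λ² - trace · λ + det = 0.
  trace = 13 + 2 = 15, det = 13·2 - (-4)² = 10.
Step 2 — discriminant:
  Δ = trace² - 4·det = 225 - 40 = 185.
Step 3 — eigenvalues:
  λ = (trace ± √Δ)/2 = (15 ± 13.6015)/2,
  λ_1 = 14.3007,  λ_2 = 0.6993.

Step 4 — unit eigenvector for λ_1: solve (Sigma - λ_1 I)v = 0. First row:
  (13 - 14.3007)·v_x + (-4)·v_y = 0, i.e. (-1.3007)·v_x + (-4)·v_y = 0,
  so v ∝ (b, λ_1 - a) = (-4, 1.3007); multiply by -1 so the first entry is positive: u = (4, -1.3007).
  ||u|| = √((4)² + (-1.3007)²) = √(17.6919) ≈ 4.2062,
  v_1 = u/||u|| ≈ (0.951, -0.3092) (||v_1|| = 1).

λ_1 = 14.3007,  λ_2 = 0.6993;  v_1 ≈ (0.951, -0.3092)


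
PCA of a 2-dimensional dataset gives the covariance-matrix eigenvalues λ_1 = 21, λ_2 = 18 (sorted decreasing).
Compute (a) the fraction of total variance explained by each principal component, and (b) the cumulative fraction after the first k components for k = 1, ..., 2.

Step 1 — total variance = trace(Sigma) = Σ λ_i = 21 + 18 = 39.

Step 2 — fraction explained by component i = λ_i / Σ λ:
  PC1: 21/39 = 0.5385
  PC2: 18/39 = 0.4615

Step 3 — cumulative fraction after k components = (λ_1 + ... + λ_k) / Σ λ:
  k = 1: 21/39 = 0.5385
  k = 2: (21 + 18)/39 = 39/39 = 1

Summary (fraction, with percent):

explained: PC1 0.5385 (53.85%), PC2 0.4615 (46.15%);  cumulative: 0.5385, 1


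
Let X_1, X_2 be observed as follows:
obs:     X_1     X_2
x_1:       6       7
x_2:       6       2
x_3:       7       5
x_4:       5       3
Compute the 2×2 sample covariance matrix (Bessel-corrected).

Step 1 — column means:
  mean(X_1) = (6 + 6 + 7 + 5) / 4 = 24/4 = 6
  mean(X_2) = (7 + 2 + 5 + 3) / 4 = 17/4 = 4.25

Step 2 — sample covariance S[i,j] = (1/(n-1)) · Σ_k (x_{k,i} - mean_i) · (x_{k,j} - mean_j), with n-1 = 3.
  S[X_1,X_1] = ((0)·(0) + (0)·(0) + (1)·(1) + (-1)·(-1)) / 3 = 2/3 = 0.6667
  S[X_1,X_2] = ((0)·(2.75) + (0)·(-2.25) + (1)·(0.75) + (-1)·(-1.25)) / 3 = 2/3 = 0.6667
  S[X_2,X_2] = ((2.75)·(2.75) + (-2.25)·(-2.25) + (0.75)·(0.75) + (-1.25)·(-1.25)) / 3 = 14.75/3 = 4.9167

S is symmetric (S[j,i] = S[i,j]). Assembling:

S = [[0.6667, 0.6667],
 [0.6667, 4.9167]]


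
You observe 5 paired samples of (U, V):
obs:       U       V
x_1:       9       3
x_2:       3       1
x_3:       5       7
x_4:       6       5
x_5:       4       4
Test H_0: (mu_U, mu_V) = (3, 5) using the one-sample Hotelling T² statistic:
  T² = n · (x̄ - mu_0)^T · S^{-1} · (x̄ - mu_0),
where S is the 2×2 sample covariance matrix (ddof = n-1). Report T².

Step 1 — sample mean vector:
  mean(U) = (9 + 3 + 5 + 6 + 4) / 5 = 27/5 = 5.4
  mean(V) = (3 + 1 + 7 + 5 + 4) / 5 = 20/5 = 4
  x̄ = (5.4, 4),  deviation x̄ - mu_0 = (5.4, 4) - (3, 5) = (2.4, -1).

Step 2 — sample covariance matrix, S[i,j] = (1/(n-1)) · Σ_k (x_{k,i} - mean_i) · (x_{k,j} - mean_j), divisor n-1 = 4:
  S[U,U] = ((3.6)·(3.6) + (-2.4)·(-2.4) + (-0.4)·(-0.4) + (0.6)·(0.6) + (-1.4)·(-1.4)) / 4 = 21.2/4 = 5.3
  S[U,V] = ((3.6)·(-1) + (-2.4)·(-3) + (-0.4)·(3) + (0.6)·(1) + (-1.4)·(0)) / 4 = 3/4 = 0.75
  S[V,V] = ((-1)·(-1) + (-3)·(-3) + (3)·(3) + (1)·(1) + (0)·(0)) / 4 = 20/4 = 5
  S = [[5.3, 0.75],
 [0.75, 5]].

Step 3 — invert S. det(S) = 5.3·5 - (0.75)² = 25.9375.
  S^{-1} = (1/det) · [[d, -b], [-b, a]] = [[0.1928, -0.0289],
 [-0.0289, 0.2043]].

Step 4 — quadratic form (x̄ - mu_0)^T · S^{-1} · (x̄ - mu_0):
  S^{-1} · (x̄ - mu_0) = (0.4916, -0.2737),
  (x̄ - mu_0)^T · [...] = (2.4)·(0.4916) + (-1)·(-0.2737) = 1.4535.

Step 5 — scale by n: T² = 5 · 1.4535 = 7.2675.

T² ≈ 7.2675


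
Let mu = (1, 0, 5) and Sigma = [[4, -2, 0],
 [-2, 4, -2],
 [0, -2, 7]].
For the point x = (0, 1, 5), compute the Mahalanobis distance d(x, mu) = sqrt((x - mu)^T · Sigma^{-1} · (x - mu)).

Step 1 — centre the observation: (x - mu) = (-1, 1, 0).

Step 2 — invert Sigma (cofactor / det for 3×3, or solve directly):
  Sigma^{-1} = [[0.3529, 0.2059, 0.0588],
 [0.2059, 0.4118, 0.1176],
 [0.0588, 0.1176, 0.1765]].

Step 3 — form the quadratic (x - mu)^T · Sigma^{-1} · (x - mu):
  Sigma^{-1} · (x - mu) = (-0.1471, 0.2059, 0.0588).
  (x - mu)^T · [Sigma^{-1} · (x - mu)] = (-1)·(-0.1471) + (1)·(0.2059) + (0)·(0.0588) = 0.3529.

Step 4 — take square root: d = √(0.3529) ≈ 0.5941.

d(x, mu) = √(0.3529) ≈ 0.5941


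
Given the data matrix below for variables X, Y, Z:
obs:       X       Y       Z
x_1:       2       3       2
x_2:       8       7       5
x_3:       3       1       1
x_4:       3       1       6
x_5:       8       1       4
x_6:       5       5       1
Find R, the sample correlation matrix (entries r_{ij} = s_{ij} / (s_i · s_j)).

Step 1 — column means:
  mean(X) = (2 + 8 + 3 + 3 + 8 + 5) / 6 = 29/6 = 4.8333
  mean(Y) = (3 + 7 + 1 + 1 + 1 + 5) / 6 = 18/6 = 3
  mean(Z) = (2 + 5 + 1 + 6 + 4 + 1) / 6 = 19/6 = 3.1667

Step 2 — sample variances and covariances s[i,j] = (1/(n-1)) · Σ_k (x_{k,i} - mean_i) · (x_{k,j} - mean_j), with n-1 = 5:
  s[X,X] = ((-2.8333)·(-2.8333) + (3.1667)·(3.1667) + (-1.8333)·(-1.8333) + (-1.8333)·(-1.8333) + (3.1667)·(3.1667) + (0.1667)·(0.1667)) / 5 = 34.8333/5 = 6.9667
  s[X,Y] = ((-2.8333)·(0) + (3.1667)·(4) + (-1.8333)·(-2) + (-1.8333)·(-2) + (3.1667)·(-2) + (0.1667)·(2)) / 5 = 14/5 = 2.8
  s[X,Z] = ((-2.8333)·(-1.1667) + (3.1667)·(1.8333) + (-1.8333)·(-2.1667) + (-1.8333)·(2.8333) + (3.1667)·(0.8333) + (0.1667)·(-2.1667)) / 5 = 10.1667/5 = 2.0333
  s[Y,Y] = ((0)·(0) + (4)·(4) + (-2)·(-2) + (-2)·(-2) + (-2)·(-2) + (2)·(2)) / 5 = 32/5 = 6.4
  s[Y,Z] = ((0)·(-1.1667) + (4)·(1.8333) + (-2)·(-2.1667) + (-2)·(2.8333) + (-2)·(0.8333) + (2)·(-2.1667)) / 5 = 0/5 = 0
  s[Z,Z] = ((-1.1667)·(-1.1667) + (1.8333)·(1.8333) + (-2.1667)·(-2.1667) + (2.8333)·(2.8333) + (0.8333)·(0.8333) + (-2.1667)·(-2.1667)) / 5 = 22.8333/5 = 4.5667
  Sample standard deviations s_i = √(s[i,i]):
  s(X) = √(6.9667) = 2.6394
  s(Y) = √(6.4) = 2.5298
  s(Z) = √(4.5667) = 2.137

Step 3 — r_{ij} = s_{ij} / (s_i · s_j):
  r[X,X] = 1 (diagonal).
  r[X,Y] = 2.8 / (2.6394 · 2.5298) = 2.8 / 6.6773 = 0.4193
  r[X,Z] = 2.0333 / (2.6394 · 2.137) = 2.0333 / 5.6404 = 0.3605
  r[Y,Y] = 1 (diagonal).
  r[Y,Z] = 0 / (2.5298 · 2.137) = 0 / 5.4062 = 0
  r[Z,Z] = 1 (diagonal).

R is symmetric with unit diagonal. Assembling:

R = [[1, 0.4193, 0.3605],
 [0.4193, 1, 0],
 [0.3605, 0, 1]]


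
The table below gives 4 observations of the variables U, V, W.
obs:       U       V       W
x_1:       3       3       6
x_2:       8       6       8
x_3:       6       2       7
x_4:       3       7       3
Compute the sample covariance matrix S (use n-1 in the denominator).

Step 1 — column means:
  mean(U) = (3 + 8 + 6 + 3) / 4 = 20/4 = 5
  mean(V) = (3 + 6 + 2 + 7) / 4 = 18/4 = 4.5
  mean(W) = (6 + 8 + 7 + 3) / 4 = 24/4 = 6

Step 2 — sample covariance S[i,j] = (1/(n-1)) · Σ_k (x_{k,i} - mean_i) · (x_{k,j} - mean_j), with n-1 = 3.
  S[U,U] = ((-2)·(-2) + (3)·(3) + (1)·(1) + (-2)·(-2)) / 3 = 18/3 = 6
  S[U,V] = ((-2)·(-1.5) + (3)·(1.5) + (1)·(-2.5) + (-2)·(2.5)) / 3 = 0/3 = 0
  S[U,W] = ((-2)·(0) + (3)·(2) + (1)·(1) + (-2)·(-3)) / 3 = 13/3 = 4.3333
  S[V,V] = ((-1.5)·(-1.5) + (1.5)·(1.5) + (-2.5)·(-2.5) + (2.5)·(2.5)) / 3 = 17/3 = 5.6667
  S[V,W] = ((-1.5)·(0) + (1.5)·(2) + (-2.5)·(1) + (2.5)·(-3)) / 3 = -7/3 = -2.3333
  S[W,W] = ((0)·(0) + (2)·(2) + (1)·(1) + (-3)·(-3)) / 3 = 14/3 = 4.6667

S is symmetric (S[j,i] = S[i,j]). Assembling:

S = [[6, 0, 4.3333],
 [0, 5.6667, -2.3333],
 [4.3333, -2.3333, 4.6667]]


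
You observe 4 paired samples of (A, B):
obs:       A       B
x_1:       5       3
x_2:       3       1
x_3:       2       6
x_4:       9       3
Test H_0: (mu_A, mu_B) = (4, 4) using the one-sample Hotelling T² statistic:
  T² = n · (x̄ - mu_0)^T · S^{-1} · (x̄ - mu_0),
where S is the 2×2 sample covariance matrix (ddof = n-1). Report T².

Step 1 — sample mean vector:
  mean(A) = (5 + 3 + 2 + 9) / 4 = 19/4 = 4.75
  mean(B) = (3 + 1 + 6 + 3) / 4 = 13/4 = 3.25
  x̄ = (4.75, 3.25),  deviation x̄ - mu_0 = (4.75, 3.25) - (4, 4) = (0.75, -0.75).

Step 2 — sample covariance matrix, S[i,j] = (1/(n-1)) · Σ_k (x_{k,i} - mean_i) · (x_{k,j} - mean_j), divisor n-1 = 3:
  S[A,A] = ((0.25)·(0.25) + (-1.75)·(-1.75) + (-2.75)·(-2.75) + (4.25)·(4.25)) / 3 = 28.75/3 = 9.5833
  S[A,B] = ((0.25)·(-0.25) + (-1.75)·(-2.25) + (-2.75)·(2.75) + (4.25)·(-0.25)) / 3 = -4.75/3 = -1.5833
  S[B,B] = ((-0.25)·(-0.25) + (-2.25)·(-2.25) + (2.75)·(2.75) + (-0.25)·(-0.25)) / 3 = 12.75/3 = 4.25
  S = [[9.5833, -1.5833],
 [-1.5833, 4.25]].

Step 3 — invert S. det(S) = 9.5833·4.25 - (-1.5833)² = 38.2222.
  S^{-1} = (1/det) · [[d, -b], [-b, a]] = [[0.1112, 0.0414],
 [0.0414, 0.2507]].

Step 4 — quadratic form (x̄ - mu_0)^T · S^{-1} · (x̄ - mu_0):
  S^{-1} · (x̄ - mu_0) = (0.0523, -0.157),
  (x̄ - mu_0)^T · [...] = (0.75)·(0.0523) + (-0.75)·(-0.157) = 0.157.

Step 5 — scale by n: T² = 4 · 0.157 = 0.6279.

T² ≈ 0.6279


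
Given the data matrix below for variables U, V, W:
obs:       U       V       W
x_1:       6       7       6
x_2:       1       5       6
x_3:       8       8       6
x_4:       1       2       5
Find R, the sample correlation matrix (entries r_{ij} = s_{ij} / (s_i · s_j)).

Step 1 — column means:
  mean(U) = (6 + 1 + 8 + 1) / 4 = 16/4 = 4
  mean(V) = (7 + 5 + 8 + 2) / 4 = 22/4 = 5.5
  mean(W) = (6 + 6 + 6 + 5) / 4 = 23/4 = 5.75

Step 2 — sample variances and covariances s[i,j] = (1/(n-1)) · Σ_k (x_{k,i} - mean_i) · (x_{k,j} - mean_j), with n-1 = 3:
  s[U,U] = ((2)·(2) + (-3)·(-3) + (4)·(4) + (-3)·(-3)) / 3 = 38/3 = 12.6667
  s[U,V] = ((2)·(1.5) + (-3)·(-0.5) + (4)·(2.5) + (-3)·(-3.5)) / 3 = 25/3 = 8.3333
  s[U,W] = ((2)·(0.25) + (-3)·(0.25) + (4)·(0.25) + (-3)·(-0.75)) / 3 = 3/3 = 1
  s[V,V] = ((1.5)·(1.5) + (-0.5)·(-0.5) + (2.5)·(2.5) + (-3.5)·(-3.5)) / 3 = 21/3 = 7
  s[V,W] = ((1.5)·(0.25) + (-0.5)·(0.25) + (2.5)·(0.25) + (-3.5)·(-0.75)) / 3 = 3.5/3 = 1.1667
  s[W,W] = ((0.25)·(0.25) + (0.25)·(0.25) + (0.25)·(0.25) + (-0.75)·(-0.75)) / 3 = 0.75/3 = 0.25
  Sample standard deviations s_i = √(s[i,i]):
  s(U) = √(12.6667) = 3.559
  s(V) = √(7) = 2.6458
  s(W) = √(0.25) = 0.5

Step 3 — r_{ij} = s_{ij} / (s_i · s_j):
  r[U,U] = 1 (diagonal).
  r[U,V] = 8.3333 / (3.559 · 2.6458) = 8.3333 / 9.4163 = 0.885
  r[U,W] = 1 / (3.559 · 0.5) = 1 / 1.7795 = 0.562
  r[V,V] = 1 (diagonal).
  r[V,W] = 1.1667 / (2.6458 · 0.5) = 1.1667 / 1.3229 = 0.8819
  r[W,W] = 1 (diagonal).

R is symmetric with unit diagonal. Assembling:

R = [[1, 0.885, 0.562],
 [0.885, 1, 0.8819],
 [0.562, 0.8819, 1]]


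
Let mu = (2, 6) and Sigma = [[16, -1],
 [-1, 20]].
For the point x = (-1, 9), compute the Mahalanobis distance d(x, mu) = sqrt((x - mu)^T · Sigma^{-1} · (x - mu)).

Step 1 — centre the observation: (x - mu) = (-3, 3).

Step 2 — invert Sigma. det(Sigma) = 16·20 - (-1)² = 319.
  Sigma^{-1} = (1/det) · [[d, -b], [-b, a]] = [[0.0627, 0.0031],
 [0.0031, 0.0502]].

Step 3 — form the quadratic (x - mu)^T · Sigma^{-1} · (x - mu):
  Sigma^{-1} · (x - mu) = (-0.1787, 0.1411).
  (x - mu)^T · [Sigma^{-1} · (x - mu)] = (-3)·(-0.1787) + (3)·(0.1411) = 0.9592.

Step 4 — take square root: d = √(0.9592) ≈ 0.9794.

d(x, mu) = √(0.9592) ≈ 0.9794


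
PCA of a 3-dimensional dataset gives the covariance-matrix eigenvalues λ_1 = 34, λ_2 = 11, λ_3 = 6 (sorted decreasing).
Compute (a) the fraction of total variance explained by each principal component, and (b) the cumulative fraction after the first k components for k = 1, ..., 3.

Step 1 — total variance = trace(Sigma) = Σ λ_i = 34 + 11 + 6 = 51.

Step 2 — fraction explained by component i = λ_i / Σ λ:
  PC1: 34/51 = 0.6667
  PC2: 11/51 = 0.2157
  PC3: 6/51 = 0.1176

Step 3 — cumulative fraction after k components = (λ_1 + ... + λ_k) / Σ λ:
  k = 1: 34/51 = 0.6667
  k = 2: (34 + 11)/51 = 45/51 = 0.8824
  k = 3: (34 + 11 + 6)/51 = 51/51 = 1

Summary (fraction, with percent):

explained: PC1 0.6667 (66.67%), PC2 0.2157 (21.57%), PC3 0.1176 (11.76%);  cumulative: 0.6667, 0.8824, 1


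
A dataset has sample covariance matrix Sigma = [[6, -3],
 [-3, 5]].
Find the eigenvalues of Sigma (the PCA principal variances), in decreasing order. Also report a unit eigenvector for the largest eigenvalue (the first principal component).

Step 1 — characteristic polynomial of 2×2 Sigma:
  det(Sigma - λI) = λ² - trace · λ + det = 0.
  trace = 6 + 5 = 11, det = 6·5 - (-3)² = 21.
Step 2 — discriminant:
  Δ = trace² - 4·det = 121 - 84 = 37.
Step 3 — eigenvalues:
  λ = (trace ± √Δ)/2 = (11 ± 6.0828)/2,
  λ_1 = 8.5414,  λ_2 = 2.4586.

Step 4 — unit eigenvector for λ_1: solve (Sigma - λ_1 I)v = 0. First row:
  (6 - 8.5414)·v_x + (-3)·v_y = 0, i.e. (-2.5414)·v_x + (-3)·v_y = 0,
  so v ∝ (b, λ_1 - a) = (-3, 2.5414); multiply by -1 so the first entry is positive: u = (3, -2.5414).
  ||u|| = √((3)² + (-2.5414)²) = √(15.4586) ≈ 3.9317,
  v_1 = u/||u|| ≈ (0.763, -0.6464) (||v_1|| = 1).

λ_1 = 8.5414,  λ_2 = 2.4586;  v_1 ≈ (0.763, -0.6464)


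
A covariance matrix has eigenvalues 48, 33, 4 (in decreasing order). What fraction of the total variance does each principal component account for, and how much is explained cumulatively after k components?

Step 1 — total variance = trace(Sigma) = Σ λ_i = 48 + 33 + 4 = 85.

Step 2 — fraction explained by component i = λ_i / Σ λ:
  PC1: 48/85 = 0.5647
  PC2: 33/85 = 0.3882
  PC3: 4/85 = 0.0471

Step 3 — cumulative fraction after k components = (λ_1 + ... + λ_k) / Σ λ:
  k = 1: 48/85 = 0.5647
  k = 2: (48 + 33)/85 = 81/85 = 0.9529
  k = 3: (48 + 33 + 4)/85 = 85/85 = 1

Summary (fraction, with percent):

explained: PC1 0.5647 (56.47%), PC2 0.3882 (38.82%), PC3 0.0471 (4.71%);  cumulative: 0.5647, 0.9529, 1


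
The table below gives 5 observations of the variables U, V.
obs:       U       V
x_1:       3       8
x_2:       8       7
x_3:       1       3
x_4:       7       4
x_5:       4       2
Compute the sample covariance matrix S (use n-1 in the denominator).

Step 1 — column means:
  mean(U) = (3 + 8 + 1 + 7 + 4) / 5 = 23/5 = 4.6
  mean(V) = (8 + 7 + 3 + 4 + 2) / 5 = 24/5 = 4.8

Step 2 — sample covariance S[i,j] = (1/(n-1)) · Σ_k (x_{k,i} - mean_i) · (x_{k,j} - mean_j), with n-1 = 4.
  S[U,U] = ((-1.6)·(-1.6) + (3.4)·(3.4) + (-3.6)·(-3.6) + (2.4)·(2.4) + (-0.6)·(-0.6)) / 4 = 33.2/4 = 8.3
  S[U,V] = ((-1.6)·(3.2) + (3.4)·(2.2) + (-3.6)·(-1.8) + (2.4)·(-0.8) + (-0.6)·(-2.8)) / 4 = 8.6/4 = 2.15
  S[V,V] = ((3.2)·(3.2) + (2.2)·(2.2) + (-1.8)·(-1.8) + (-0.8)·(-0.8) + (-2.8)·(-2.8)) / 4 = 26.8/4 = 6.7

S is symmetric (S[j,i] = S[i,j]). Assembling:

S = [[8.3, 2.15],
 [2.15, 6.7]]


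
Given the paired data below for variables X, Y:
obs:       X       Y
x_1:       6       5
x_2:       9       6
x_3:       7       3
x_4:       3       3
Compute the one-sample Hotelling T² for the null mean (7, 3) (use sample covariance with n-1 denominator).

Step 1 — sample mean vector:
  mean(X) = (6 + 9 + 7 + 3) / 4 = 25/4 = 6.25
  mean(Y) = (5 + 6 + 3 + 3) / 4 = 17/4 = 4.25
  x̄ = (6.25, 4.25),  deviation x̄ - mu_0 = (6.25, 4.25) - (7, 3) = (-0.75, 1.25).

Step 2 — sample covariance matrix, S[i,j] = (1/(n-1)) · Σ_k (x_{k,i} - mean_i) · (x_{k,j} - mean_j), divisor n-1 = 3:
  S[X,X] = ((-0.25)·(-0.25) + (2.75)·(2.75) + (0.75)·(0.75) + (-3.25)·(-3.25)) / 3 = 18.75/3 = 6.25
  S[X,Y] = ((-0.25)·(0.75) + (2.75)·(1.75) + (0.75)·(-1.25) + (-3.25)·(-1.25)) / 3 = 7.75/3 = 2.5833
  S[Y,Y] = ((0.75)·(0.75) + (1.75)·(1.75) + (-1.25)·(-1.25) + (-1.25)·(-1.25)) / 3 = 6.75/3 = 2.25
  S = [[6.25, 2.5833],
 [2.5833, 2.25]].

Step 3 — invert S. det(S) = 6.25·2.25 - (2.5833)² = 7.3889.
  S^{-1} = (1/det) · [[d, -b], [-b, a]] = [[0.3045, -0.3496],
 [-0.3496, 0.8459]].

Step 4 — quadratic form (x̄ - mu_0)^T · S^{-1} · (x̄ - mu_0):
  S^{-1} · (x̄ - mu_0) = (-0.6654, 1.3195),
  (x̄ - mu_0)^T · [...] = (-0.75)·(-0.6654) + (1.25)·(1.3195) = 2.1485.

Step 5 — scale by n: T² = 4 · 2.1485 = 8.594.

T² ≈ 8.594


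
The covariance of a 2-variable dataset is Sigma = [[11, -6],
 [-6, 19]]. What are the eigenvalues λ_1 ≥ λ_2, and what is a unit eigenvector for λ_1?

Step 1 — characteristic polynomial of 2×2 Sigma:
  det(Sigma - λI) = λ² - trace · λ + det = 0.
  trace = 11 + 19 = 30, det = 11·19 - (-6)² = 173.
Step 2 — discriminant:
  Δ = trace² - 4·det = 900 - 692 = 208.
Step 3 — eigenvalues:
  λ = (trace ± √Δ)/2 = (30 ± 14.4222)/2,
  λ_1 = 22.2111,  λ_2 = 7.7889.

Step 4 — unit eigenvector for λ_1: solve (Sigma - λ_1 I)v = 0. First row:
  (11 - 22.2111)·v_x + (-6)·v_y = 0, i.e. (-11.2111)·v_x + (-6)·v_y = 0,
  so v ∝ (b, λ_1 - a) = (-6, 11.2111); multiply by -1 so the first entry is positive: u = (6, -11.2111).
  ||u|| = √((6)² + (-11.2111)²) = √(161.6888) ≈ 12.7157,
  v_1 = u/||u|| ≈ (0.4719, -0.8817) (||v_1|| = 1).

λ_1 = 22.2111,  λ_2 = 7.7889;  v_1 ≈ (0.4719, -0.8817)
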